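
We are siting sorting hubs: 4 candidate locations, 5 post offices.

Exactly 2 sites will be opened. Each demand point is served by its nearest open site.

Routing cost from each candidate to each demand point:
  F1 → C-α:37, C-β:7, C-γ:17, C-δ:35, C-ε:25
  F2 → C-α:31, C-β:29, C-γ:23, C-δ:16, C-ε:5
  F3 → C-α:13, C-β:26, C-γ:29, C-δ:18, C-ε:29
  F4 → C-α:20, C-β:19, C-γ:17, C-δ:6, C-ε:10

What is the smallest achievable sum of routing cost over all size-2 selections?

60

Open {F1, F4}.
  C-α→F4 20, C-β→F1 7, C-γ→F1 17, C-δ→F4 6, C-ε→F4 10  ⇒ total 60.
Compare {F3, F4}: total 65.
Compare {F2, F4}: total 67.
No size-2 selection does better; minimum is 60.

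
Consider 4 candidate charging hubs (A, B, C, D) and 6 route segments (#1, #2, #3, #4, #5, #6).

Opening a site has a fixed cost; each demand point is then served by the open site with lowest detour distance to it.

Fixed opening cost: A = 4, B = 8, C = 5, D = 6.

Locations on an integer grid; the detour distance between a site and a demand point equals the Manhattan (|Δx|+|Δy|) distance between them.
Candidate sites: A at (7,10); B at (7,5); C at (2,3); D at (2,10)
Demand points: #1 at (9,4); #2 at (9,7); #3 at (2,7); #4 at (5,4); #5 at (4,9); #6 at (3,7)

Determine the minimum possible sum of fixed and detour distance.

34

Open {B, D}: assign each demand point to its cheapest open site.
  #1→B 3, #2→B 4, #3→D 3, #4→B 3, #5→D 3, #6→D 4
  detour distance 20, fixed 14 → total 34.
Compare {B}: detour distance 30 + fixed 8 = 38.
Compare {A, B, D}: detour distance 20 + fixed 18 = 38.
Compare {A, B}: detour distance 27 + fixed 12 = 39.
All other subsets cost ≥ 38. Minimum total cost: 34.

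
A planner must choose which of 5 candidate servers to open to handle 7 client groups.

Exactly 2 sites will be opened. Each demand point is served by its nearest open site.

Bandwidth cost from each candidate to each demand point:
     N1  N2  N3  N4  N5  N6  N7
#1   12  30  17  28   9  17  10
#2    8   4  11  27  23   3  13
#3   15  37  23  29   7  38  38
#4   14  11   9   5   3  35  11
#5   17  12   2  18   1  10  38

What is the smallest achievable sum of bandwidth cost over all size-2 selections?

43

Open {#2, #4}.
  N1→#2 8, N2→#2 4, N3→#4 9, N4→#4 5, N5→#4 3, N6→#2 3, N7→#4 11  ⇒ total 43.
Compare {#2, #5}: total 49.
Compare {#4, #5}: total 54.
No size-2 selection does better; minimum is 43.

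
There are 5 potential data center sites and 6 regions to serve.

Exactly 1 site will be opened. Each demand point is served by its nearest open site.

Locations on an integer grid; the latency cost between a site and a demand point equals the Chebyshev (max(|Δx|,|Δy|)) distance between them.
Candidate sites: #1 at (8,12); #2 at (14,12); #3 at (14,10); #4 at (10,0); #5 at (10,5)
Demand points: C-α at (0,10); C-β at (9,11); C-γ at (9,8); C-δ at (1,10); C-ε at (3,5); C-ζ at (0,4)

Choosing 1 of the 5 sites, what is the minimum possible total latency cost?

35

Open {#1}.
  C-α→#1 8, C-β→#1 1, C-γ→#1 4, C-δ→#1 7, C-ε→#1 7, C-ζ→#1 8  ⇒ total 35.
Compare {#5}: total 45.
Compare {#4}: total 56.
No size-1 selection does better; minimum is 35.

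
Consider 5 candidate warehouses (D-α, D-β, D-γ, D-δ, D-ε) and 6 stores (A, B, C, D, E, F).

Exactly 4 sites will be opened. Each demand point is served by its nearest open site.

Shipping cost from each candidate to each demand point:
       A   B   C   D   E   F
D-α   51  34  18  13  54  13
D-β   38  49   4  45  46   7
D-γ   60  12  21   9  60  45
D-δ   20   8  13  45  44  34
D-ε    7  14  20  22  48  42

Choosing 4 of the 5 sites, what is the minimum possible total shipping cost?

Open {D-β, D-γ, D-δ, D-ε}.
  A→D-ε 7, B→D-δ 8, C→D-β 4, D→D-γ 9, E→D-δ 44, F→D-β 7  ⇒ total 79.
Compare {D-α, D-β, D-δ, D-ε}: total 83.
Compare {D-α, D-β, D-γ, D-ε}: total 85.
No size-4 selection does better; minimum is 79.

79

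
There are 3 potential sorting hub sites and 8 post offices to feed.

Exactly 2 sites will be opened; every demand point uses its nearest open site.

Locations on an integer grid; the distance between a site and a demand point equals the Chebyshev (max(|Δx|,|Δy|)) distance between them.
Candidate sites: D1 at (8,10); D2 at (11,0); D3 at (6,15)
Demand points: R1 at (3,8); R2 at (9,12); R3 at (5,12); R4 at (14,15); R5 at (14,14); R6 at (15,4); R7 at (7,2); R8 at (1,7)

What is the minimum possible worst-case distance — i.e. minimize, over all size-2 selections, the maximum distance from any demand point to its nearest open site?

Open {D1, D2}.
  Farthest demand point is R8 at distance 7 (to D1); all others are ≤ 7.
With {D1, D3} the worst case is 8.
With {D2, D3} the worst case is 8.
No size-2 selection achieves below 7.

7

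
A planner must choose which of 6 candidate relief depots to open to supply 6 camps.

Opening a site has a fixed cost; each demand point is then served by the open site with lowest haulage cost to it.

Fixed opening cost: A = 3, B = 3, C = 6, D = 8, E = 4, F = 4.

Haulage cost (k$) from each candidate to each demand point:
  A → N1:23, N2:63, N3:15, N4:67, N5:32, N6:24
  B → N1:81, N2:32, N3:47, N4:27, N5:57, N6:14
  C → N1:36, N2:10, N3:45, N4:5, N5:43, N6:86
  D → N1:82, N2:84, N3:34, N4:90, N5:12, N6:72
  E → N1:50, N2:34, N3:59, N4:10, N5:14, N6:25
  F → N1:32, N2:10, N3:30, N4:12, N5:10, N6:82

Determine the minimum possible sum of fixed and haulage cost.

93

Open {A, B, C, F}: assign each demand point to its cheapest open site.
  N1→A 23, N2→C 10, N3→A 15, N4→C 5, N5→F 10, N6→B 14
  haulage cost 77, fixed 16 → total 93.
Compare {A, B, F}: haulage cost 84 + fixed 10 = 94.
Compare {A, B, E, F}: haulage cost 82 + fixed 14 = 96.
Compare {A, B, C, E}: haulage cost 81 + fixed 16 = 97.
All other subsets cost ≥ 94. Minimum total cost: 93.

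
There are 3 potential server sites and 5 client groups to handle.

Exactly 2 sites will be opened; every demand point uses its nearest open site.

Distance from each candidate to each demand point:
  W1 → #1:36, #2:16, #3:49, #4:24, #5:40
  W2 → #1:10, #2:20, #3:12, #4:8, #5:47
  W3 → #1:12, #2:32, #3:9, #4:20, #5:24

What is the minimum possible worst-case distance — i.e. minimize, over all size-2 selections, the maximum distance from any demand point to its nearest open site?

Open {W1, W3}.
  Farthest demand point is #5 at distance 24 (to W3); all others are ≤ 24.
With {W2, W3} the worst case is 24.
With {W1, W2} the worst case is 40.
No size-2 selection achieves below 24.

24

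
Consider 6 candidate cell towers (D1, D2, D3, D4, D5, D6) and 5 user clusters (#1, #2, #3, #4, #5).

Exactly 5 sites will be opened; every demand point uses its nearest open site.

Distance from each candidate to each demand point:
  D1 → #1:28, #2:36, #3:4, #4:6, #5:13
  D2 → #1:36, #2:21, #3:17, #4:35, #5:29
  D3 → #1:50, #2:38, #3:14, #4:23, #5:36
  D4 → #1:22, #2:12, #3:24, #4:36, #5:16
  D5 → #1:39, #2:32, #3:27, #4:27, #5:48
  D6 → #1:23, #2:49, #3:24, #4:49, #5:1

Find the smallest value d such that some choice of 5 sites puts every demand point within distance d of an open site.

22

Open {D1, D2, D3, D4, D5}.
  Farthest demand point is #1 at distance 22 (to D4); all others are ≤ 22.
With {D1, D2, D3, D4, D6} the worst case is 22.
With {D1, D2, D4, D5, D6} the worst case is 22.
No size-5 selection achieves below 22.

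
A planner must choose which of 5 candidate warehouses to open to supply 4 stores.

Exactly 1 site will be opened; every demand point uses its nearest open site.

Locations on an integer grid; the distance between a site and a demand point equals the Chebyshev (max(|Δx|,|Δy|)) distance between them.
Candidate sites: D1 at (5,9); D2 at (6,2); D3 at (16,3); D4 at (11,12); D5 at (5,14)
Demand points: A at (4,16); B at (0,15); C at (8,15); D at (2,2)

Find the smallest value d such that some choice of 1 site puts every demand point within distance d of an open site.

7

Open {D1}.
  Farthest demand point is A at distance 7 (to D1); all others are ≤ 7.
With {D4} the worst case is 11.
With {D5} the worst case is 12.
No size-1 selection achieves below 7.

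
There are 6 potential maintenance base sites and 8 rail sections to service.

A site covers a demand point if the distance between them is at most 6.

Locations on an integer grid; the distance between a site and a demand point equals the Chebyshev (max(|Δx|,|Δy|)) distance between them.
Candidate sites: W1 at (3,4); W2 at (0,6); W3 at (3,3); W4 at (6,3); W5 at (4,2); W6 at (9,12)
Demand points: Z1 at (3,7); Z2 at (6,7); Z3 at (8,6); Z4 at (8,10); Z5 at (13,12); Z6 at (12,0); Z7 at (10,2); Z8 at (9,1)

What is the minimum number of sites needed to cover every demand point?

Coverage sets (demand points within 6 of each site):
  W1: {Z1, Z2, Z3, Z4, Z8}
  W2: {Z1, Z2}
  W3: {Z1, Z2, Z3, Z8}
  W4: {Z1, Z2, Z3, Z6, Z7, Z8}
  W5: {Z1, Z2, Z3, Z7, Z8}
  W6: {Z1, Z2, Z3, Z4, Z5}
No single site covers all 8 demand points.
But {W4, W6} covers everything, so the minimum is 2.

2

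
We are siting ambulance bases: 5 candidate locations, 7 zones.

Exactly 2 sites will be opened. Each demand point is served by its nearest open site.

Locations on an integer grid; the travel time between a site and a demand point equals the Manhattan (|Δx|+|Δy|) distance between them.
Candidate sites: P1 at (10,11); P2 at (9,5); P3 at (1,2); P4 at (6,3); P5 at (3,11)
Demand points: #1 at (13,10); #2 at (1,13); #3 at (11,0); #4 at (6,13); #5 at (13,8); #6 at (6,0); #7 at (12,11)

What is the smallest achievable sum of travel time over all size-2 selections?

Open {P1, P4}.
  #1→P1 4, #2→P1 11, #3→P4 8, #4→P1 6, #5→P1 6, #6→P4 3, #7→P1 2  ⇒ total 40.
Compare {P1, P2}: total 44.
Compare {P1, P5}: total 47.
No size-2 selection does better; minimum is 40.

40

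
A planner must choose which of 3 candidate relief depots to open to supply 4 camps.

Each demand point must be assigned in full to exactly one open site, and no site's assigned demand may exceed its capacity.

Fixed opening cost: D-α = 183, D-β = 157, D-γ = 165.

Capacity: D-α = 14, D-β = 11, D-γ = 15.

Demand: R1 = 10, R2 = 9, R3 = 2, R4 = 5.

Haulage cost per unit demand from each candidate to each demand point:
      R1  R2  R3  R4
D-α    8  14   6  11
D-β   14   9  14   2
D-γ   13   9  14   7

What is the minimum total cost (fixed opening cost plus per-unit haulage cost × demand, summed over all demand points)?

556

Open {D-α, D-γ}; cheapest assignment that respects the capacities:
  D-α (cap 14, load 12): R1, R3 — cost 10×8 + 2×6 = 92
  D-γ (cap 15, load 14): R2, R4 — cost 9×9 + 5×7 = 116
  Shipping 208, fixed 348 → total 556.
  Any other capacity-feasible assignment to {D-α, D-γ} ships for at least 208.
Compare {D-β, D-γ}: its best feasible assignment gives total 596.
Compare {D-α, D-β, D-γ}: its best feasible assignment gives total 688.
Every other set of open sites that can feasibly serve all demand totals ≥ 596 even under its best assignment. Minimum: 556.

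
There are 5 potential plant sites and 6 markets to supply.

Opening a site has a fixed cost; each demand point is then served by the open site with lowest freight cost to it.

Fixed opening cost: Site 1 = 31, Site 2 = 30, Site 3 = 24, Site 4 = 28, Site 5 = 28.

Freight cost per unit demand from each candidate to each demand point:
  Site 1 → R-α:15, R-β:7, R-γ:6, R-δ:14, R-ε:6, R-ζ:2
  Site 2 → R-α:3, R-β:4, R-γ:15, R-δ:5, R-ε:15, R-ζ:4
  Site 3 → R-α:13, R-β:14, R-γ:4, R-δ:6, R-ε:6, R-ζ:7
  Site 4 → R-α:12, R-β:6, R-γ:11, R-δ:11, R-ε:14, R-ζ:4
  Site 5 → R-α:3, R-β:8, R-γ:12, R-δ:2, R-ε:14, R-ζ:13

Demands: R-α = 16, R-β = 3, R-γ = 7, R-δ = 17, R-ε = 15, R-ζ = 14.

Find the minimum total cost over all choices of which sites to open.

322

Open {Site 1, Site 5}: assign each demand point to its cheapest open site.
  R-α→Site 5 16×3=48, R-β→Site 1 3×7=21, R-γ→Site 1 7×6=42, R-δ→Site 5 17×2=34, R-ε→Site 1 15×6=90, R-ζ→Site 1 14×2=28
  freight cost 263, fixed 59 → total 322.
Compare {Site 1, Site 3, Site 5}: freight cost 249 + fixed 83 = 332.
Compare {Site 1, Site 2, Site 5}: freight cost 254 + fixed 89 = 343.
Compare {Site 1, Site 4, Site 5}: freight cost 260 + fixed 87 = 347.
All other subsets cost ≥ 332. Minimum total cost: 322.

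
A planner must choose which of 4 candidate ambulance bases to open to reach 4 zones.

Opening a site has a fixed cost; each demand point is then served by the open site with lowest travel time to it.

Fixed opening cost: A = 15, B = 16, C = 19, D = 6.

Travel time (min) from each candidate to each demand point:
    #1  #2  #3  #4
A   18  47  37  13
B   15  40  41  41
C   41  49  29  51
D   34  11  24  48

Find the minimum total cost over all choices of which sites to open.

87

Open {A, D}: assign each demand point to its cheapest open site.
  #1→A 18, #2→D 11, #3→D 24, #4→A 13
  travel time 66, fixed 21 → total 87.
Compare {A, B, D}: travel time 63 + fixed 37 = 100.
Compare {A, C, D}: travel time 66 + fixed 40 = 106.
Compare {B, D}: travel time 91 + fixed 22 = 113.
All other subsets cost ≥ 100. Minimum total cost: 87.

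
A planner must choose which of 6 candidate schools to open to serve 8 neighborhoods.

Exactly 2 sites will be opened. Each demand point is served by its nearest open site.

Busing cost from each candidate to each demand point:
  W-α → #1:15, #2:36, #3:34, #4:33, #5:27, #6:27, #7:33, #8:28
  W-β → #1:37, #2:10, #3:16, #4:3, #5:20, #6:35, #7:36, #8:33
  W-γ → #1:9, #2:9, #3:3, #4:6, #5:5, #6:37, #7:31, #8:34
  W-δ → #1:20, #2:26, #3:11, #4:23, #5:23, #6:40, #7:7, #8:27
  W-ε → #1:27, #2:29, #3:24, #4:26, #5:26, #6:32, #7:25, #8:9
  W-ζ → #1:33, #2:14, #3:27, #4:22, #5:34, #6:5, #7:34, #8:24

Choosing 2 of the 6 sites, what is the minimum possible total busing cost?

92

Open {W-γ, W-ζ}.
  #1→W-γ 9, #2→W-γ 9, #3→W-γ 3, #4→W-γ 6, #5→W-γ 5, #6→W-ζ 5, #7→W-γ 31, #8→W-ζ 24  ⇒ total 92.
Compare {W-γ, W-ε}: total 98.
Compare {W-γ, W-δ}: total 103.
No size-2 selection does better; minimum is 92.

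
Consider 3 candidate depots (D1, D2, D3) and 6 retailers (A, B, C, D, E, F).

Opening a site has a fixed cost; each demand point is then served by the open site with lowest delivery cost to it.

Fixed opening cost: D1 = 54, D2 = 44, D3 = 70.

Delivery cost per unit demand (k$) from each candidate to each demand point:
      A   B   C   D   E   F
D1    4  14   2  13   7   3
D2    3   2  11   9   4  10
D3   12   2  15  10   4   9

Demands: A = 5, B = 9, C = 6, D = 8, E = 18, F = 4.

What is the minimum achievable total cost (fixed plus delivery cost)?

299

Open {D1, D2}: assign each demand point to its cheapest open site.
  A→D2 5×3=15, B→D2 9×2=18, C→D1 6×2=12, D→D2 8×9=72, E→D2 18×4=72, F→D1 4×3=12
  delivery cost 201, fixed 98 → total 299.
Compare {D2}: delivery cost 283 + fixed 44 = 327.
Compare {D1, D3}: delivery cost 214 + fixed 124 = 338.
Compare {D1, D2, D3}: delivery cost 201 + fixed 168 = 369.
All other subsets cost ≥ 327. Minimum total cost: 299.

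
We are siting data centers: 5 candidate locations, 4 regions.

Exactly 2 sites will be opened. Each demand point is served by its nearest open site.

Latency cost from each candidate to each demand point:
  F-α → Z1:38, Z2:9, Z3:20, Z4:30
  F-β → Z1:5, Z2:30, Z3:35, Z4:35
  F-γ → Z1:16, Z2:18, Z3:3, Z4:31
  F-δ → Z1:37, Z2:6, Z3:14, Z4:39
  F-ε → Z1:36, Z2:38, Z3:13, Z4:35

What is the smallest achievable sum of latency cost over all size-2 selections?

Open {F-γ, F-δ}.
  Z1→F-γ 16, Z2→F-δ 6, Z3→F-γ 3, Z4→F-γ 31  ⇒ total 56.
Compare {F-β, F-γ}: total 57.
Compare {F-α, F-γ}: total 58.
No size-2 selection does better; minimum is 56.

56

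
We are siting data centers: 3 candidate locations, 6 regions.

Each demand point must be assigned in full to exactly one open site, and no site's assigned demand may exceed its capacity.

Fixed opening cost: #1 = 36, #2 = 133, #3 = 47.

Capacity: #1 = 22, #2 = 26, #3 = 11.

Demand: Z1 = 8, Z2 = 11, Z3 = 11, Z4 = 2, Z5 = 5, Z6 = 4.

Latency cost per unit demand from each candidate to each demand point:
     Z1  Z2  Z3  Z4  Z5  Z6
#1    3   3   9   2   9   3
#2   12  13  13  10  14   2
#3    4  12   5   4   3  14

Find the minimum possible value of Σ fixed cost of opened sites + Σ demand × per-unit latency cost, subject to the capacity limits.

410

Open {#1, #2, #3}; cheapest assignment that respects the capacities:
  #1 (cap 22, load 21): Z1, Z2, Z4 — cost 8×3 + 11×3 + 2×2 = 61
  #2 (cap 26, load 9): Z5, Z6 — cost 5×14 + 4×2 = 78
  #3 (cap 11, load 11): Z3 — cost 11×5 = 55
  Shipping 194, fixed 216 → total 410.
  Any other capacity-feasible assignment to {#1, #2, #3} ships for at least 194.
Compare {#1, #2}: its best feasible assignment gives total 451.
Every other set of open sites that can feasibly serve all demand totals ≥ 451 even under its best assignment. Minimum: 410.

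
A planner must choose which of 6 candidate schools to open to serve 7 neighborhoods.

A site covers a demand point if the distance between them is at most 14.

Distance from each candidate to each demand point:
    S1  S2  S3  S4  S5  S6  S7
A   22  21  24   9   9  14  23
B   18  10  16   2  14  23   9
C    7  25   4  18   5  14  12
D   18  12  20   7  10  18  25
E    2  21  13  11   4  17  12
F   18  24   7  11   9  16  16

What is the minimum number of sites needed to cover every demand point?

2

Coverage sets (demand points within 14 of each site):
  A: {S4, S5, S6}
  B: {S2, S4, S5, S7}
  C: {S1, S3, S5, S6, S7}
  D: {S2, S4, S5}
  E: {S1, S3, S4, S5, S7}
  F: {S3, S4, S5}
No single site covers all 7 demand points.
But {B, C} covers everything, so the minimum is 2.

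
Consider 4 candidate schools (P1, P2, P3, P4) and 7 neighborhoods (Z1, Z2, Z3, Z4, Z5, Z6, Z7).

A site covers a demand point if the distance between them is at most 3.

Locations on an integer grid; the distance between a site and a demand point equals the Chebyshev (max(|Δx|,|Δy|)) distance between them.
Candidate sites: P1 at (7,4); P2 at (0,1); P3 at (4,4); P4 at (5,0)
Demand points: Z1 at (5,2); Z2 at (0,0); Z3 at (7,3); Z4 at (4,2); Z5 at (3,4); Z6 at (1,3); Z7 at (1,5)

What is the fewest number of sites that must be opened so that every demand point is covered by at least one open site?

Coverage sets (demand points within 3 of each site):
  P1: {Z1, Z3, Z4}
  P2: {Z2, Z5, Z6}
  P3: {Z1, Z3, Z4, Z5, Z6, Z7}
  P4: {Z1, Z3, Z4}
No single site covers all 7 demand points.
But {P2, P3} covers everything, so the minimum is 2.

2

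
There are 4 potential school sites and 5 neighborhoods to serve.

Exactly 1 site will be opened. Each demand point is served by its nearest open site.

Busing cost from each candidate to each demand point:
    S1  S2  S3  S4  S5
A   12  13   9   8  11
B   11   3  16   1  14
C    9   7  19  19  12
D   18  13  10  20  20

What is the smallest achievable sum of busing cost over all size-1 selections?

45

Open {B}.
  S1→B 11, S2→B 3, S3→B 16, S4→B 1, S5→B 14  ⇒ total 45.
Compare {A}: total 53.
Compare {C}: total 66.
No size-1 selection does better; minimum is 45.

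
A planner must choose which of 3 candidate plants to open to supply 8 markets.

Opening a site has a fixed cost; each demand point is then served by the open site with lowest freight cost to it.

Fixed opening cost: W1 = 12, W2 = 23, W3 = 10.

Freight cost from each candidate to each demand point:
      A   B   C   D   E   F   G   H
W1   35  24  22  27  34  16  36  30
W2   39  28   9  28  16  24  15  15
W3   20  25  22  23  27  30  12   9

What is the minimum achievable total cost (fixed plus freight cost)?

Open {W2, W3}: assign each demand point to its cheapest open site.
  A→W3 20, B→W3 25, C→W2 9, D→W3 23, E→W2 16, F→W2 24, G→W3 12, H→W3 9
  freight cost 138, fixed 33 → total 171.
Compare {W1, W2, W3}: freight cost 129 + fixed 45 = 174.
Compare {W1, W3}: freight cost 153 + fixed 22 = 175.
Compare {W3}: freight cost 168 + fixed 10 = 178.
All other subsets cost ≥ 174. Minimum total cost: 171.

171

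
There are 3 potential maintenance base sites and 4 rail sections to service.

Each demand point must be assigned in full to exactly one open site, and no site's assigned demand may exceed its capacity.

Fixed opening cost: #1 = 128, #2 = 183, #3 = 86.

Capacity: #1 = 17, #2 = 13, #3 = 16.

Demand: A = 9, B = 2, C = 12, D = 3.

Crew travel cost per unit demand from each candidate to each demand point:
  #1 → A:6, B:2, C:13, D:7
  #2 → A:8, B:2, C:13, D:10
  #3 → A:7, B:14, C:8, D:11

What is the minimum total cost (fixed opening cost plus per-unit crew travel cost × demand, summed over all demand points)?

389

Open {#1, #3}; cheapest assignment that respects the capacities:
  #1 (cap 17, load 14): A, B, D — cost 9×6 + 2×2 + 3×7 = 79
  #3 (cap 16, load 12): C — cost 12×8 = 96
  Shipping 175, fixed 214 → total 389.
  Any other capacity-feasible assignment to {#1, #3} ships for at least 175.
Compare {#2, #3}: its best feasible assignment gives total 474.
Compare {#1, #2}: its best feasible assignment gives total 546.
Every other set of open sites that can feasibly serve all demand totals ≥ 474 even under its best assignment. Minimum: 389.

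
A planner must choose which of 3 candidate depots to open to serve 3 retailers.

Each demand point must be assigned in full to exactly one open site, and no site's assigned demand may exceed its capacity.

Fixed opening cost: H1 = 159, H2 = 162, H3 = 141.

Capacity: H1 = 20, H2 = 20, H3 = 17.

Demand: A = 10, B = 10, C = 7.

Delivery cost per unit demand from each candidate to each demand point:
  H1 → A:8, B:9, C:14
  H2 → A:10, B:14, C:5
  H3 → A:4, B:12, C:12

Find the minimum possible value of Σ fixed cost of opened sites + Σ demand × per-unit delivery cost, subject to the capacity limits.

514

Open {H1, H3}; cheapest assignment that respects the capacities:
  H1 (cap 20, load 10): B — cost 10×9 = 90
  H3 (cap 17, load 17): A, C — cost 10×4 + 7×12 = 124
  Shipping 214, fixed 300 → total 514.
  Any other capacity-feasible assignment to {H1, H3} ships for at least 214.
Compare {H2, H3}: its best feasible assignment gives total 518.
Compare {H1, H2}: its best feasible assignment gives total 526.
Every other set of open sites that can feasibly serve all demand totals ≥ 518 even under its best assignment. Minimum: 514.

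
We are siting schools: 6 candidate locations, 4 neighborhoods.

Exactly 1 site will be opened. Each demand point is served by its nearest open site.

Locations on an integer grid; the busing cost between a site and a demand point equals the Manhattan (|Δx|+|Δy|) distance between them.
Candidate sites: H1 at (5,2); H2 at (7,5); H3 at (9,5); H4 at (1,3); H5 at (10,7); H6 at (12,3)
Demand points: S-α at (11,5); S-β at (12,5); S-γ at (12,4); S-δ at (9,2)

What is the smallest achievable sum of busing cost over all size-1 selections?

10

Open {H6}.
  S-α→H6 3, S-β→H6 2, S-γ→H6 1, S-δ→H6 4  ⇒ total 10.
Compare {H3}: total 12.
Compare {H5}: total 18.
No size-1 selection does better; minimum is 10.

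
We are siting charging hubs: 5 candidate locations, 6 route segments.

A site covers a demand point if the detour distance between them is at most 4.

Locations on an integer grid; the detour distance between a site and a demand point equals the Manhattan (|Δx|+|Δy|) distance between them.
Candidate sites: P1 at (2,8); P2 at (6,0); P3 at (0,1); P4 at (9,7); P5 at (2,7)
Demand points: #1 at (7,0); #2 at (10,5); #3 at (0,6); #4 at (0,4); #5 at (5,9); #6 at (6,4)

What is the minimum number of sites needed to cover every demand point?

Coverage sets (demand points within 4 of each site):
  P1: {#3, #5}
  P2: {#1, #6}
  P3: {#4}
  P4: {#2}
  P5: {#3}
No 3 sites suffice: every size-3 union leaves at least one demand point uncovered.
But {P1, P2, P3, P4} covers everything, so the minimum is 4.

4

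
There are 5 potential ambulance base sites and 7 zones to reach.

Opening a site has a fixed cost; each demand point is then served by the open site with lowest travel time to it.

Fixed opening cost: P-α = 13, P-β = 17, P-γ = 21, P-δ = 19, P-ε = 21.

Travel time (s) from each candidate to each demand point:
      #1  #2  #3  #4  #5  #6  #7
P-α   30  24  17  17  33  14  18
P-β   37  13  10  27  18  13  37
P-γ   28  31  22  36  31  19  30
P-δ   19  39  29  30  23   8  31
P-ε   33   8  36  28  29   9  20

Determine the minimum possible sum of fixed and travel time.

149

Open {P-α, P-β}: assign each demand point to its cheapest open site.
  #1→P-α 30, #2→P-β 13, #3→P-β 10, #4→P-α 17, #5→P-β 18, #6→P-β 13, #7→P-α 18
  travel time 119, fixed 30 → total 149.
Compare {P-α, P-β, P-δ}: travel time 103 + fixed 49 = 152.
Compare {P-α, P-δ}: travel time 126 + fixed 32 = 158.
Compare {P-α, P-β, P-ε}: travel time 110 + fixed 51 = 161.
All other subsets cost ≥ 152. Minimum total cost: 149.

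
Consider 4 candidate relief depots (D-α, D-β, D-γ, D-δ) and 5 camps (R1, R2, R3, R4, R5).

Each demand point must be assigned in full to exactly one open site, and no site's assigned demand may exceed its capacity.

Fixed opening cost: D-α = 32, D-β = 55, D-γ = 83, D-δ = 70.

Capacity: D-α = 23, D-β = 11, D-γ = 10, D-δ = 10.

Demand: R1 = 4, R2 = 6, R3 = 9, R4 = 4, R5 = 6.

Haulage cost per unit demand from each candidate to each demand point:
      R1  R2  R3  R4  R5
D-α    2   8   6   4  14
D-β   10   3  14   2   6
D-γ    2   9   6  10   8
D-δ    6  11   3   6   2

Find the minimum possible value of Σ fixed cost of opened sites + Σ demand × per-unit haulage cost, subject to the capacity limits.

Open {D-α, D-δ}; cheapest assignment that respects the capacities:
  D-α (cap 23, load 23): R1, R2, R3, R4 — cost 4×2 + 6×8 + 9×6 + 4×4 = 126
  D-δ (cap 10, load 6): R5 — cost 6×2 = 12
  Shipping 138, fixed 102 → total 240.
  Any other capacity-feasible assignment to {D-α, D-δ} ships for at least 138.
Compare {D-α, D-β}: its best feasible assignment gives total 241.
Compare {D-α, D-β, D-δ}: its best feasible assignment gives total 257.
Every other set of open sites that can feasibly serve all demand totals ≥ 241 even under its best assignment. Minimum: 240.

240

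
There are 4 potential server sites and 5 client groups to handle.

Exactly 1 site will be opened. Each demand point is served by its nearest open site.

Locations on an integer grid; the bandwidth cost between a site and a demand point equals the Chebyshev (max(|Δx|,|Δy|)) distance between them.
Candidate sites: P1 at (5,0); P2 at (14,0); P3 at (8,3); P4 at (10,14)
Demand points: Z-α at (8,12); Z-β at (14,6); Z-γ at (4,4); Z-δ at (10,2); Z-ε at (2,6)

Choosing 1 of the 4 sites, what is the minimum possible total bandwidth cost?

27

Open {P3}.
  Z-α→P3 9, Z-β→P3 6, Z-γ→P3 4, Z-δ→P3 2, Z-ε→P3 6  ⇒ total 27.
Compare {P1}: total 36.
Compare {P4}: total 40.
No size-1 selection does better; minimum is 27.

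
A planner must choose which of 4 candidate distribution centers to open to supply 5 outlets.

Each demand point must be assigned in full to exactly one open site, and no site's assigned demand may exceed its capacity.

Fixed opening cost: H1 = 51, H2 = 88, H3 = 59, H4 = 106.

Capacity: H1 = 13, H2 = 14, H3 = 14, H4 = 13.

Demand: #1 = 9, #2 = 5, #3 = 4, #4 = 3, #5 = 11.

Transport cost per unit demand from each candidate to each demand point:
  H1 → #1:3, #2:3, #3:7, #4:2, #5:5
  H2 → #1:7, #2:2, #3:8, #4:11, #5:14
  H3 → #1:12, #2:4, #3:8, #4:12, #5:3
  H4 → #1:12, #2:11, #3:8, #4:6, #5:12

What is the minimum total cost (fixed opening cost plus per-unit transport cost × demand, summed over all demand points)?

306

Open {H1, H2, H3}; cheapest assignment that respects the capacities:
  H1 (cap 13, load 12): #1, #4 — cost 9×3 + 3×2 = 33
  H2 (cap 14, load 9): #2, #3 — cost 5×2 + 4×8 = 42
  H3 (cap 14, load 11): #5 — cost 11×3 = 33
  Shipping 108, fixed 198 → total 306.
  Any other capacity-feasible assignment to {H1, H2, H3} ships for at least 108.
Compare {H1, H3, H4}: its best feasible assignment gives total 369.
Compare {H2, H3, H4}: its best feasible assignment gives total 409.
Every other set of open sites that can feasibly serve all demand totals ≥ 369 even under its best assignment. Minimum: 306.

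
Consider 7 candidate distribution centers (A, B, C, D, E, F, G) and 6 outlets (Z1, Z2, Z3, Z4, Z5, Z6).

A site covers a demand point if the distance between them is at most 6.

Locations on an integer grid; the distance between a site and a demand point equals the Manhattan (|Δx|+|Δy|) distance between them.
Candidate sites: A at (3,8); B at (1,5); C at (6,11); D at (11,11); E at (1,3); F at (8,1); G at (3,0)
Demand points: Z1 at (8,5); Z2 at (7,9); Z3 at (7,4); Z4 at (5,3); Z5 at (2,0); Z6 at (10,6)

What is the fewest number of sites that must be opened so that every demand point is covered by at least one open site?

Coverage sets (demand points within 6 of each site):
  A: {Z2}
  B: {Z4, Z5}
  C: {Z2}
  D: {Z2, Z6}
  E: {Z4, Z5}
  F: {Z1, Z3, Z4}
  G: {Z4, Z5}
No 2 sites suffice: every size-2 union leaves at least one demand point uncovered.
But {B, D, F} covers everything, so the minimum is 3.

3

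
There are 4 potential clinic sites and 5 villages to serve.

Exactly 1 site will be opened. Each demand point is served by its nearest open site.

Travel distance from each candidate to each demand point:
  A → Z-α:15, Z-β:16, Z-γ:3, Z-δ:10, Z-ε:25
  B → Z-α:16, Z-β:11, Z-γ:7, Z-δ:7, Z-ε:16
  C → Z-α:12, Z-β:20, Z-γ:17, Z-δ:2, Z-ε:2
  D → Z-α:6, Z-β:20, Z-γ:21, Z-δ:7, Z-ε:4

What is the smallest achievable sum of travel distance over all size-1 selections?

53

Open {C}.
  Z-α→C 12, Z-β→C 20, Z-γ→C 17, Z-δ→C 2, Z-ε→C 2  ⇒ total 53.
Compare {B}: total 57.
Compare {D}: total 58.
No size-1 selection does better; minimum is 53.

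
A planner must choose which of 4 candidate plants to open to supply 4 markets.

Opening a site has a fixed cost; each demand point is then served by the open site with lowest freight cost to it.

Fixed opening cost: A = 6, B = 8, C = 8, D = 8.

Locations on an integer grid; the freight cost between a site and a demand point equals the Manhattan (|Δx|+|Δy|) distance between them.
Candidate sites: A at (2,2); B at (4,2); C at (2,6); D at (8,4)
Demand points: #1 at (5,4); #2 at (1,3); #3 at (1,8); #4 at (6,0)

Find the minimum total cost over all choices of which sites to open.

26

Open {A}: assign each demand point to its cheapest open site.
  #1→A 5, #2→A 2, #3→A 7, #4→A 6
  freight cost 20, fixed 6 → total 26.
Compare {B}: freight cost 20 + fixed 8 = 28.
Compare {C}: freight cost 22 + fixed 8 = 30.
Compare {A, B}: freight cost 16 + fixed 14 = 30.
All other subsets cost ≥ 28. Minimum total cost: 26.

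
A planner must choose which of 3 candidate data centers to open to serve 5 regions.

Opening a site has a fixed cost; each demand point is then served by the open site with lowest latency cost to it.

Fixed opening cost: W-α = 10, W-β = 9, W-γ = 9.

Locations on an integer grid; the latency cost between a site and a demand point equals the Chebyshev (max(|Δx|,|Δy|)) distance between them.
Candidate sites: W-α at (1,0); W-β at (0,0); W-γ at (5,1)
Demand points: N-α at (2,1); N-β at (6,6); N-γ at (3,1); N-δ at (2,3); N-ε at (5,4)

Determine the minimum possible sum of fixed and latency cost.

Open {W-γ}: assign each demand point to its cheapest open site.
  N-α→W-γ 3, N-β→W-γ 5, N-γ→W-γ 2, N-δ→W-γ 3, N-ε→W-γ 3
  latency cost 16, fixed 9 → total 25.
Compare {W-α}: latency cost 16 + fixed 10 = 26.
Compare {W-β}: latency cost 19 + fixed 9 = 28.
Compare {W-α, W-γ}: latency cost 14 + fixed 19 = 33.
All other subsets cost ≥ 26. Minimum total cost: 25.

25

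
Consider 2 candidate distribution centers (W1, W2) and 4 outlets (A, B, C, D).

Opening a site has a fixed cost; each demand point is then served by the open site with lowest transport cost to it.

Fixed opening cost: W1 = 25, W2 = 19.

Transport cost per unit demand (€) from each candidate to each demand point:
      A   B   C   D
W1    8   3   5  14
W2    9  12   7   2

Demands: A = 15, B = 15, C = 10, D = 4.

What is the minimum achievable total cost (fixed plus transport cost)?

Open {W1, W2}: assign each demand point to its cheapest open site.
  A→W1 15×8=120, B→W1 15×3=45, C→W1 10×5=50, D→W2 4×2=8
  transport cost 223, fixed 44 → total 267.
Compare {W1}: transport cost 271 + fixed 25 = 296.
Compare {W2}: transport cost 393 + fixed 19 = 412.

267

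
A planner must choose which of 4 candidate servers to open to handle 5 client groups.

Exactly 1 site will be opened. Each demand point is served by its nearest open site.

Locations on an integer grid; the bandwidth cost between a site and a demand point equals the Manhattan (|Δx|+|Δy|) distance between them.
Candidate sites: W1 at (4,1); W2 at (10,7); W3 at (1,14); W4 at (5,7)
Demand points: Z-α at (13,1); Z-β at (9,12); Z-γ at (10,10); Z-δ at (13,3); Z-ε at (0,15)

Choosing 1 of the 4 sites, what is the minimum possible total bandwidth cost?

43

Open {W2}.
  Z-α→W2 9, Z-β→W2 6, Z-γ→W2 3, Z-δ→W2 7, Z-ε→W2 18  ⇒ total 43.
Compare {W4}: total 56.
Compare {W1}: total 69.
No size-1 selection does better; minimum is 43.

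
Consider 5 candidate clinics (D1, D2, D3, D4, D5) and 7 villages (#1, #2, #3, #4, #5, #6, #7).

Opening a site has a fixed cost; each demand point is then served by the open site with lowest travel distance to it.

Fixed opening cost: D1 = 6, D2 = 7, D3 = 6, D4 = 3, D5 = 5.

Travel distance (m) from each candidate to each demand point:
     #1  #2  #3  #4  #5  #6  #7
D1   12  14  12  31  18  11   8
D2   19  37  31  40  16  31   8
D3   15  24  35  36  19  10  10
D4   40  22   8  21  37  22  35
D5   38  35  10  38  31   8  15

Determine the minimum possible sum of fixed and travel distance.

Open {D1, D4}: assign each demand point to its cheapest open site.
  #1→D1 12, #2→D1 14, #3→D4 8, #4→D4 21, #5→D1 18, #6→D1 11, #7→D1 8
  travel distance 92, fixed 9 → total 101.
Compare {D1, D4, D5}: travel distance 89 + fixed 14 = 103.
Compare {D1, D2, D4}: travel distance 90 + fixed 16 = 106.
Compare {D1, D3, D4}: travel distance 91 + fixed 15 = 106.
All other subsets cost ≥ 103. Minimum total cost: 101.

101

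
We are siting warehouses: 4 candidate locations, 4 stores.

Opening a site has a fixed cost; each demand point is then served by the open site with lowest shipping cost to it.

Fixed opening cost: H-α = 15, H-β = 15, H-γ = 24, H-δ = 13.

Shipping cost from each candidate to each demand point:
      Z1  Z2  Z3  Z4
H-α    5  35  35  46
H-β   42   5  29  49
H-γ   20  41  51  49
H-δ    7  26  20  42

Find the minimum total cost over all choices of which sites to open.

102

Open {H-β, H-δ}: assign each demand point to its cheapest open site.
  Z1→H-δ 7, Z2→H-β 5, Z3→H-δ 20, Z4→H-δ 42
  shipping cost 74, fixed 28 → total 102.
Compare {H-δ}: shipping cost 95 + fixed 13 = 108.
Compare {H-α, H-β}: shipping cost 85 + fixed 30 = 115.
Compare {H-α, H-β, H-δ}: shipping cost 72 + fixed 43 = 115.
All other subsets cost ≥ 108. Minimum total cost: 102.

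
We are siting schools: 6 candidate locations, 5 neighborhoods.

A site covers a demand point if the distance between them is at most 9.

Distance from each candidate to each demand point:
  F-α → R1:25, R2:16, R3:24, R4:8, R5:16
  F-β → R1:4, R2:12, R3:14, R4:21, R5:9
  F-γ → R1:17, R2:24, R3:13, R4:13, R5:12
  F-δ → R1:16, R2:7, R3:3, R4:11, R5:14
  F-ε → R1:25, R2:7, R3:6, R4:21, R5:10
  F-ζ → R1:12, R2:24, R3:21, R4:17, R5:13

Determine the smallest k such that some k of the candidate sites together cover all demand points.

3

Coverage sets (demand points within 9 of each site):
  F-α: {R4}
  F-β: {R1, R5}
  F-γ: {}
  F-δ: {R2, R3}
  F-ε: {R2, R3}
  F-ζ: {}
No 2 sites suffice: every size-2 union leaves at least one demand point uncovered.
But {F-α, F-β, F-δ} covers everything, so the minimum is 3.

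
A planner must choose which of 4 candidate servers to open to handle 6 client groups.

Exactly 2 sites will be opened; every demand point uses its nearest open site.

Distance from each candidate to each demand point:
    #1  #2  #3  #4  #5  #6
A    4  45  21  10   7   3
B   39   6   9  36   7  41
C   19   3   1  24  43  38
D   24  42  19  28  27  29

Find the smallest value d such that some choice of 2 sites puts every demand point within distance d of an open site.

Open {A, B}.
  Farthest demand point is #4 at distance 10 (to A); all others are ≤ 10.
With {A, C} the worst case is 10.
With {B, D} the worst case is 29.
No size-2 selection achieves below 10.

10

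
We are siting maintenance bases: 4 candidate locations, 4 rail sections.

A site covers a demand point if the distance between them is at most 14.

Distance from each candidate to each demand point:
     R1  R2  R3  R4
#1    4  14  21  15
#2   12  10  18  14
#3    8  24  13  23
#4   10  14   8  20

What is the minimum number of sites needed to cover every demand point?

2

Coverage sets (demand points within 14 of each site):
  #1: {R1, R2}
  #2: {R1, R2, R4}
  #3: {R1, R3}
  #4: {R1, R2, R3}
No single site covers all 4 demand points.
But {#2, #3} covers everything, so the minimum is 2.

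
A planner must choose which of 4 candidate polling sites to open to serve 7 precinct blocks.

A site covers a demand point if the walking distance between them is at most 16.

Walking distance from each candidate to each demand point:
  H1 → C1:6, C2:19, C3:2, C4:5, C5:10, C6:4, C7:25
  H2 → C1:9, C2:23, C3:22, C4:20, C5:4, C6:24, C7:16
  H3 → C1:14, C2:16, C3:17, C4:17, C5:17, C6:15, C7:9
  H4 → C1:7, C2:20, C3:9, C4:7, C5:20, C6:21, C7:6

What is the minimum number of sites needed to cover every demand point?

Coverage sets (demand points within 16 of each site):
  H1: {C1, C3, C4, C5, C6}
  H2: {C1, C5, C7}
  H3: {C1, C2, C6, C7}
  H4: {C1, C3, C4, C7}
No single site covers all 7 demand points.
But {H1, H3} covers everything, so the minimum is 2.

2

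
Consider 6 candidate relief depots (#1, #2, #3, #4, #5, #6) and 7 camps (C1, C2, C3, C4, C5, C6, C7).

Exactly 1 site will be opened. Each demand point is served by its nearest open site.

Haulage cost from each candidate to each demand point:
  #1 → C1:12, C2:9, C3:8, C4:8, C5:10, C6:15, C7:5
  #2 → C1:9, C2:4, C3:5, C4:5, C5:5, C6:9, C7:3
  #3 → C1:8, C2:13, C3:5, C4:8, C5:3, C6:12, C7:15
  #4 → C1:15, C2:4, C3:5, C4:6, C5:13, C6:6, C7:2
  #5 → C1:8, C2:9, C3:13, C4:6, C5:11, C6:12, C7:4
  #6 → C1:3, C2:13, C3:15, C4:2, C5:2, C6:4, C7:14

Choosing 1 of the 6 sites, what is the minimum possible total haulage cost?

Open {#2}.
  C1→#2 9, C2→#2 4, C3→#2 5, C4→#2 5, C5→#2 5, C6→#2 9, C7→#2 3  ⇒ total 40.
Compare {#4}: total 51.
Compare {#6}: total 53.
No size-1 selection does better; minimum is 40.

40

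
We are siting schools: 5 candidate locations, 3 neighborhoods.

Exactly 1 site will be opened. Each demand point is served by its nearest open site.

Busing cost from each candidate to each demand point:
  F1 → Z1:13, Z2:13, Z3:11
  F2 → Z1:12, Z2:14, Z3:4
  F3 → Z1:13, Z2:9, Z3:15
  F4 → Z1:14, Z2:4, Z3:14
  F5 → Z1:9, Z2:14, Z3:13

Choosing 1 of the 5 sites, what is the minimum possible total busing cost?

30

Open {F2}.
  Z1→F2 12, Z2→F2 14, Z3→F2 4  ⇒ total 30.
Compare {F4}: total 32.
Compare {F5}: total 36.
No size-1 selection does better; minimum is 30.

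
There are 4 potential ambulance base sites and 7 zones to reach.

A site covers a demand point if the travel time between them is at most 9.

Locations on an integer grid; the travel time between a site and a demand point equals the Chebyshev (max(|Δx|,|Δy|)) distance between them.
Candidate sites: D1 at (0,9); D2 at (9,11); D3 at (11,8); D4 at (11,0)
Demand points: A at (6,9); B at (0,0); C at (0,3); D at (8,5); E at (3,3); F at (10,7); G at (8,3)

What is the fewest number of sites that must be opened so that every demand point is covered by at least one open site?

2

Coverage sets (demand points within 9 of each site):
  D1: {A, B, C, D, E, G}
  D2: {A, C, D, E, F, G}
  D3: {A, D, E, F, G}
  D4: {A, D, E, F, G}
No single site covers all 7 demand points.
But {D1, D2} covers everything, so the minimum is 2.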